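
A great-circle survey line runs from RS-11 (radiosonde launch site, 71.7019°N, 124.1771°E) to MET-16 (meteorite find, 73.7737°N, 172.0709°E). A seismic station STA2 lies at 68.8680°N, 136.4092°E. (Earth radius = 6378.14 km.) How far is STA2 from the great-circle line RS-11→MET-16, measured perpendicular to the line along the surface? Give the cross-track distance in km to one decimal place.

δ₁₃ = central angle RS-11→STA2 = 0.087121 rad  (haversine)
θ₁₃ = bearing RS-11→STA2 = 118.614°,  θ₁₂ = bearing RS-11→MET-16 = 59.203°
dₓₜ = R·arcsin(sin δ₁₃ · sin(θ₁₃ − θ₁₂)) = 6378.14·arcsin(0.08701·sin(59.411°)) = 478.184 km
|dₓₜ| = 478.184 km

478.2 km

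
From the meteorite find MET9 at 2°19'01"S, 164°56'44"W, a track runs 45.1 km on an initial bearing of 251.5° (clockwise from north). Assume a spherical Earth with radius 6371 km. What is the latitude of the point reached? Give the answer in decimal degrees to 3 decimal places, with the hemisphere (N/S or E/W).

MET9: φ = -2.31694°, λ = -164.94556°
δ = d/R = 45.1/6371 = 0.007079 rad
φ₂ = arcsin(sin φ₁ cos δ + cos φ₁ sin δ cos θ)
   = arcsin(-0.04043·0.99997 + 0.99918·0.00708·-0.31730) = -2.44559°
λ₂ = λ₁ + atan2(sin θ sin δ cos φ₁, cos δ − sin φ₁ sin φ₂) = -165.33054°

2.446°S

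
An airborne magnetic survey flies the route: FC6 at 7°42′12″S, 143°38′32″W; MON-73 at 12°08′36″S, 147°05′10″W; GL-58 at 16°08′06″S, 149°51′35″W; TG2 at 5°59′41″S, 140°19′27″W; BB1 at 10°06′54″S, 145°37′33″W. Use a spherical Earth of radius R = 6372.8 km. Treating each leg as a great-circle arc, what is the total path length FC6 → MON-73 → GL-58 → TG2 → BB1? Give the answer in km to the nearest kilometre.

3433 km

FC6: φ = -7.70333°, λ = -143.64222°
MON-73: φ = -12.14333°, λ = -147.08611°
GL-58: φ = -16.13500°, λ = -149.85972°
TG2: φ = -5.99472°, λ = -140.32417°
BB1: φ = -10.11500°, λ = -145.62583°
FC6→MON-73: c = 0.097513 rad, d = 621.43 km
MON-73→GL-58: c = 0.084000 rad, d = 535.32 km
GL-58→TG2: c = 0.240666 rad, d = 1533.72 km
TG2→BB1: c = 0.116454 rad, d = 742.13 km
Total = 621.43 + 535.32 + 1533.72 + 742.13 = 3432.60 km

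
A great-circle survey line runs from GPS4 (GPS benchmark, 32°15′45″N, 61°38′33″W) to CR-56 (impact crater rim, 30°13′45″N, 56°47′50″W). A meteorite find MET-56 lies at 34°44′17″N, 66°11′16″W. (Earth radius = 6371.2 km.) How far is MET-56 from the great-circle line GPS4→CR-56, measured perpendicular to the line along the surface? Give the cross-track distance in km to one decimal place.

83.1 km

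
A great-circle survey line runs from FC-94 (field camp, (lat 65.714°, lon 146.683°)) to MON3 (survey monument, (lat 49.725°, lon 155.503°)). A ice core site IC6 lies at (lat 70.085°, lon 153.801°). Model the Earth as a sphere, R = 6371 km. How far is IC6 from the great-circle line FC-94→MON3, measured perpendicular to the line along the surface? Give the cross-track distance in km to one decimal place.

426.0 km

δ₁₃ = central angle FC-94→IC6 = 0.089341 rad  (haversine)
θ₁₃ = bearing FC-94→IC6 = 28.234°,  θ₁₂ = bearing FC-94→MON3 = 159.736°
dₓₜ = R·arcsin(sin δ₁₃ · sin(θ₁₃ − θ₁₂)) = 6371·arcsin(0.08922·sin(-131.503°)) = -426.031 km
|dₓₜ| = 426.031 km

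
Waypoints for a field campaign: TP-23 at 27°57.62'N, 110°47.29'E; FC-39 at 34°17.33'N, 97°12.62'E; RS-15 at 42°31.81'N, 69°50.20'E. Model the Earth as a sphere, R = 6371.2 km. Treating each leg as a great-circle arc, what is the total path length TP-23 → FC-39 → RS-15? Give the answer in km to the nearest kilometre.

4011 km

TP-23: φ = +27.96033°, λ = +110.78817°
FC-39: φ = +34.28883°, λ = +97.21033°
RS-15: φ = +42.53017°, λ = +69.83667°
TP-23→FC-39: c = 0.230682 rad, d = 1469.72 km
FC-39→RS-15: c = 0.398876 rad, d = 2541.32 km
Total = 1469.72 + 2541.32 = 4011.04 km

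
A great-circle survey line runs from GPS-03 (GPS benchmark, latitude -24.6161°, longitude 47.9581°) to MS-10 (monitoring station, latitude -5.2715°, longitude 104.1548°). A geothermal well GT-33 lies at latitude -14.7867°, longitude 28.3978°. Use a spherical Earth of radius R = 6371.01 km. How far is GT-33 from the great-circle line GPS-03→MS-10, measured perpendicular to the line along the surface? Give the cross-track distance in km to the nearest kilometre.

1295 km

δ₁₃ = central angle GPS-03→GT-33 = 0.363685 rad  (haversine)
θ₁₃ = bearing GPS-03→GT-33 = 294.493°,  θ₁₂ = bearing GPS-03→MS-10 = 79.911°
dₓₜ = R·arcsin(sin δ₁₃ · sin(θ₁₃ − θ₁₂)) = 6371.01·arcsin(0.35572·sin(214.582°)) = -1295.220 km
|dₓₜ| = 1295.220 km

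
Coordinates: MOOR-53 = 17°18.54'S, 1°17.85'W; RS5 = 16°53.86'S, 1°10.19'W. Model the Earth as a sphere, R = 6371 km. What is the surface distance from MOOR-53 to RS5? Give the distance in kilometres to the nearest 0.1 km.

MOOR-53: φ = -17.30900°, λ = -1.29750°
RS5: φ = -16.89767°, λ = -1.16983°
Δφ = 0.4113°,  Δλ = 0.1277°
a = sin²(Δφ/2) + cos φ₁ cos φ₂ sin²(Δλ/2) = 0.000014
c = 2·arcsin(√a) = 0.007488 rad = 0.4291°
d = R·c = 6371 × 0.007488 = 47.7 km

47.7 km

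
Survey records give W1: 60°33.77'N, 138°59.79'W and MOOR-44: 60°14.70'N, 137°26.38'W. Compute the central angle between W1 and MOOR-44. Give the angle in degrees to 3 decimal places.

W1: φ = +60.56283°, λ = -138.99650°
MOOR-44: φ = +60.24500°, λ = -137.43967°
Δφ = -0.3178°,  Δλ = 1.5568°
a = sin²(Δφ/2) + cos φ₁ cos φ₂ sin²(Δλ/2) = 0.000053
c = 2·arcsin(√a) = 0.014521 rad = 0.8320°

0.832°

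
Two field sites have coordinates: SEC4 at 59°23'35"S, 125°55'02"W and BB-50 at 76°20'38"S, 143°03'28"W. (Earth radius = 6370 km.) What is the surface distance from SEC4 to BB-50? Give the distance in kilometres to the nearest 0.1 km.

1997.9 km

SEC4: φ = -59.39306°, λ = -125.91722°
BB-50: φ = -76.34389°, λ = -143.05778°
Δφ = -16.9508°,  Δλ = -17.1406°
a = sin²(Δφ/2) + cos φ₁ cos φ₂ sin²(Δλ/2) = 0.024392
c = 2·arcsin(√a) = 0.313642 rad = 17.9704°
d = R·c = 6370 × 0.313642 = 1997.9 km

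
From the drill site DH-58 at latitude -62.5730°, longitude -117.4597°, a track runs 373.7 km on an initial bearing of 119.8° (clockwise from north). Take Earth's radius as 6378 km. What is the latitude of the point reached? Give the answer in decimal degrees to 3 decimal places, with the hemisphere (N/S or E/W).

δ = d/R = 373.7/6378 = 0.058592 rad
φ₂ = arcsin(sin φ₁ cos δ + cos φ₁ sin δ cos θ)
   = arcsin(-0.88760·0.99828 + 0.46062·0.05856·-0.49697) = -64.08983°
λ₂ = λ₁ + atan2(sin θ sin δ cos φ₁, cos δ − sin φ₁ sin φ₂) = -110.78156°

64.090°S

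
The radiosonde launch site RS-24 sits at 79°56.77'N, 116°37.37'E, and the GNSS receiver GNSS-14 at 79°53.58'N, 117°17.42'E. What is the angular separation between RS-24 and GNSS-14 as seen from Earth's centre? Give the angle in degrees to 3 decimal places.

RS-24: φ = +79.94617°, λ = +116.62283°
GNSS-14: φ = +79.89300°, λ = +117.29033°
Δφ = -0.0532°,  Δλ = 0.6675°
a = sin²(Δφ/2) + cos φ₁ cos φ₂ sin²(Δλ/2) = 0.000001
c = 2·arcsin(√a) = 0.002240 rad = 0.1284°

0.128°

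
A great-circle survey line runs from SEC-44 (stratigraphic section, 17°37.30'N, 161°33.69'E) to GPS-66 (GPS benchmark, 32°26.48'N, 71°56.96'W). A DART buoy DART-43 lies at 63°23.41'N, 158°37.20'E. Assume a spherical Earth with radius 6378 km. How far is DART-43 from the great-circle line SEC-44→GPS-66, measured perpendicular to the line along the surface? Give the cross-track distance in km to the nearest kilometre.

SEC-44: φ = +17.62167°, λ = +161.56150°
GPS-66: φ = +32.44133°, λ = -71.94933°
DART-43: φ = +63.39017°, λ = +158.62000°
δ₁₃ = central angle SEC-44→DART-43 = 0.799596 rad  (haversine)
θ₁₃ = bearing SEC-44→DART-43 = 358.163°,  θ₁₂ = bearing SEC-44→GPS-66 = 45.654°
dₓₜ = R·arcsin(sin δ₁₃ · sin(θ₁₃ − θ₁₂)) = 6378·arcsin(0.71707·sin(312.509°)) = -3552.252 km
|dₓₜ| = 3552.252 km

3552 km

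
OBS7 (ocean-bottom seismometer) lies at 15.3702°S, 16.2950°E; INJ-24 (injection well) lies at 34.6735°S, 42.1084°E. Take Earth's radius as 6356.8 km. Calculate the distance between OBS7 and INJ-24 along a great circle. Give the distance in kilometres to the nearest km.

Δφ = -19.3033°,  Δλ = 25.8134°
a = sin²(Δφ/2) + cos φ₁ cos φ₂ sin²(Δλ/2) = 0.067673
c = 2·arcsin(√a) = 0.526334 rad = 30.1567°
d = R·c = 6356.8 × 0.526334 = 3345.8 km

3346 km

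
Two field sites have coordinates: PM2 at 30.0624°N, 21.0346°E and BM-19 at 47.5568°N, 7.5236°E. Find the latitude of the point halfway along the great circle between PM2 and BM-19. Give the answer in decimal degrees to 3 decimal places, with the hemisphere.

Bx = cos φ₂ cos Δλ = 0.656182,  By = cos φ₂ sin Δλ = -0.157669
φₘ = atan2(sin φ₁ + sin φ₂, √((cos φ₁ + Bx)² + By²)) = 39.00168°
λₘ = λ₁ + atan2(By, cos φ₁ + Bx) = 15.11895°

39.002°N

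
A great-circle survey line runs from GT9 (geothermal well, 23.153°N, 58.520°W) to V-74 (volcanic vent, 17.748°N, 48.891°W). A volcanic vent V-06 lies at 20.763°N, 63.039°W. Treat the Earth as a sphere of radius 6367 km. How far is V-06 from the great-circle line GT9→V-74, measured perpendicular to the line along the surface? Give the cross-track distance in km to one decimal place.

454.5 km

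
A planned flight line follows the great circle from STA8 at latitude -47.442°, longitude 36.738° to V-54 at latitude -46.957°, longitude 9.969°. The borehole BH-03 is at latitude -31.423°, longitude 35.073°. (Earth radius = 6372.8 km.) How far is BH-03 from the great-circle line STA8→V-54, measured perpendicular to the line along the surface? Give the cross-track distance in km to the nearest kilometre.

δ₁₃ = central angle STA8→BH-03 = 0.280466 rad  (haversine)
θ₁₃ = bearing STA8→BH-03 = 354.861°,  θ₁₂ = bearing STA8→V-54 = 261.596°
dₓₜ = R·arcsin(sin δ₁₃ · sin(θ₁₃ − θ₁₂)) = 6372.8·arcsin(0.27680·sin(93.265°)) = 1784.374 km
|dₓₜ| = 1784.374 km

1784 km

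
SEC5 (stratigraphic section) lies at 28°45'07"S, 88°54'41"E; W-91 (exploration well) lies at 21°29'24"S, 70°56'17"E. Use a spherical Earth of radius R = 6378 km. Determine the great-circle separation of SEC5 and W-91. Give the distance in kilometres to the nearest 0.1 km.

SEC5: φ = -28.75194°, λ = +88.91139°
W-91: φ = -21.49000°, λ = +70.93806°
Δφ = 7.2619°,  Δλ = -17.9733°
a = sin²(Δφ/2) + cos φ₁ cos φ₂ sin²(Δλ/2) = 0.023915
c = 2·arcsin(√a) = 0.310537 rad = 17.7925°
d = R·c = 6378 × 0.310537 = 1980.6 km

1980.6 km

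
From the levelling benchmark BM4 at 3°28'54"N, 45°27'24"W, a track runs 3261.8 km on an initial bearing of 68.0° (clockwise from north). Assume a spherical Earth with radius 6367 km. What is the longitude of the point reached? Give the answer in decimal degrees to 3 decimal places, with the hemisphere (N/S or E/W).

BM4: φ = +3.48167°, λ = -45.45667°
δ = d/R = 3261.8/6367 = 0.512298 rad
φ₂ = arcsin(sin φ₁ cos δ + cos φ₁ sin δ cos θ)
   = arcsin(0.06073·0.87162 + 0.99815·0.49018·0.37461) = 13.66349°
λ₂ = λ₁ + atan2(sin θ sin δ cos φ₁, cos δ − sin φ₁ sin φ₂) = -17.56995°

17.570°W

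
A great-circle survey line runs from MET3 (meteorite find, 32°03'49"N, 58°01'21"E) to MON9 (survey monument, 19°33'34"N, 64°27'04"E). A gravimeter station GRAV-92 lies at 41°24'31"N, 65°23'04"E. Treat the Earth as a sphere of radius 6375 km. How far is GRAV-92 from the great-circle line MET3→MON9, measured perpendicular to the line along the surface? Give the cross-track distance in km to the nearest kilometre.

1022 km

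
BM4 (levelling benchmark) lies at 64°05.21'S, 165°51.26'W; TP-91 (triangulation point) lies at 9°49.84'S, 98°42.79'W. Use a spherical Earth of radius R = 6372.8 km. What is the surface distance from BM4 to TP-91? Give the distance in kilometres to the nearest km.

7929 km

BM4: φ = -64.08683°, λ = -165.85433°
TP-91: φ = -9.83067°, λ = -98.71317°
Δφ = 54.2562°,  Δλ = 67.1412°
a = sin²(Δφ/2) + cos φ₁ cos φ₂ sin²(Δλ/2) = 0.339580
c = 2·arcsin(√a) = 1.244181 rad = 71.2863°
d = R·c = 6372.8 × 1.244181 = 7928.9 km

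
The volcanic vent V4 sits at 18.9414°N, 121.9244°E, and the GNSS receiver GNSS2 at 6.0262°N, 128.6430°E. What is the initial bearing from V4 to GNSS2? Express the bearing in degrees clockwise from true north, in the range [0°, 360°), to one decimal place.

Δλ = 6.7186°
y = sin Δλ · cos φ₂ = 0.116347
x = cos φ₁ sin φ₂ − sin φ₁ cos φ₂ cos Δλ = -0.221292
θ = atan2(y, x) = 152.2664° → 152.2664° (mod 360°)

152.3°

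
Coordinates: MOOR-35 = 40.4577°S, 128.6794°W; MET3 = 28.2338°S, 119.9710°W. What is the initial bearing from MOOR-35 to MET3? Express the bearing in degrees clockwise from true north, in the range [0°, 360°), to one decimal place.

33.0°

Δλ = 8.7084°
y = sin Δλ · cos φ₂ = 0.133392
x = cos φ₁ sin φ₂ − sin φ₁ cos φ₂ cos Δλ = 0.205142
θ = atan2(y, x) = 33.0337° → 33.0337° (mod 360°)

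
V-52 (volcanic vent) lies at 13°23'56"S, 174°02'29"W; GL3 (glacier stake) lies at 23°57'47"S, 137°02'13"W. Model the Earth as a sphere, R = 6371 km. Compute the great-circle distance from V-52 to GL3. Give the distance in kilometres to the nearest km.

4057 km

V-52: φ = -13.39889°, λ = -174.04139°
GL3: φ = -23.96306°, λ = -137.03694°
Δφ = -10.5642°,  Δλ = 37.0044°
a = sin²(Δφ/2) + cos φ₁ cos φ₂ sin²(Δλ/2) = 0.097996
c = 2·arcsin(√a) = 0.636789 rad = 36.4853°
d = R·c = 6371 × 0.636789 = 4057.0 km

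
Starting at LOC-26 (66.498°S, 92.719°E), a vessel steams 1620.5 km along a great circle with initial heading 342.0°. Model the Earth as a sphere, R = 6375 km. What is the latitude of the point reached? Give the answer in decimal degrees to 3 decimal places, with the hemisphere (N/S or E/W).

52.392°S

δ = d/R = 1620.5/6375 = 0.254196 rad
φ₂ = arcsin(sin φ₁ cos δ + cos φ₁ sin δ cos θ)
   = arcsin(-0.91705·0.96787 + 0.39878·0.25147·0.95106) = -52.39207°
λ₂ = λ₁ + atan2(sin θ sin δ cos φ₁, cos δ − sin φ₁ sin φ₂) = 85.40329°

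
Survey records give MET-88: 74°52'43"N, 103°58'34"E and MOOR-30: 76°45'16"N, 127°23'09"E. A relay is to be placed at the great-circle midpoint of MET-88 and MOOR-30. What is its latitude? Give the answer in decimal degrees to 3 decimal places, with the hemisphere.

76.099°N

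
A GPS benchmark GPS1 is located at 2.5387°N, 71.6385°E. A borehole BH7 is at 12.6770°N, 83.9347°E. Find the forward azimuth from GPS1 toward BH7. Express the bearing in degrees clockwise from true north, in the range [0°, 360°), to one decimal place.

49.6°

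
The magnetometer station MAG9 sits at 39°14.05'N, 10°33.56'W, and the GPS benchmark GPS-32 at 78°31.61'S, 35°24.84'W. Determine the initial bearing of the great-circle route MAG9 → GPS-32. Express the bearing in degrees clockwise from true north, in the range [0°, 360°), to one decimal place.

185.5°

MAG9: φ = +39.23417°, λ = -10.55933°
GPS-32: φ = -78.52683°, λ = -35.41400°
Δλ = -24.8547°
y = sin Δλ · cos φ₂ = -0.083605
x = cos φ₁ sin φ₂ − sin φ₁ cos φ₂ cos Δλ = -0.873245
θ = atan2(y, x) = -174.5311° → 185.4689° (mod 360°)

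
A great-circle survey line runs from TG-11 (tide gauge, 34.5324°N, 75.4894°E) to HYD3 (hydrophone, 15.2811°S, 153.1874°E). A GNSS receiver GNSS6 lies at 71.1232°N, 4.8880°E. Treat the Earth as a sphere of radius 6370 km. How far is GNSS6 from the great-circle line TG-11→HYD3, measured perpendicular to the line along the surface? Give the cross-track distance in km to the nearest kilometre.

3907 km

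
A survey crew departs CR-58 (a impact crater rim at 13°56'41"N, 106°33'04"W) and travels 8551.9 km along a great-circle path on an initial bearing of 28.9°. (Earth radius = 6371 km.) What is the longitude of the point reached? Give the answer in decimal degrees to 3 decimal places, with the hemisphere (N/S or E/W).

18.295°W

CR-58: φ = +13.94472°, λ = -106.55111°
δ = d/R = 8551.9/6371 = 1.342317 rad
φ₂ = arcsin(sin φ₁ cos δ + cos φ₁ sin δ cos θ)
   = arcsin(0.24099·0.22650 + 0.97053·0.97401·0.87546) = 61.90461°
λ₂ = λ₁ + atan2(sin θ sin δ cos φ₁, cos δ − sin φ₁ sin φ₂) = -18.29482°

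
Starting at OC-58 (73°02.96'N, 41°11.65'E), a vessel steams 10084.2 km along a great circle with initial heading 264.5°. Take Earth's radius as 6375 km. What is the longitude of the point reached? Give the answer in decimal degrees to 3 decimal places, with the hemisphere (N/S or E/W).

43.727°W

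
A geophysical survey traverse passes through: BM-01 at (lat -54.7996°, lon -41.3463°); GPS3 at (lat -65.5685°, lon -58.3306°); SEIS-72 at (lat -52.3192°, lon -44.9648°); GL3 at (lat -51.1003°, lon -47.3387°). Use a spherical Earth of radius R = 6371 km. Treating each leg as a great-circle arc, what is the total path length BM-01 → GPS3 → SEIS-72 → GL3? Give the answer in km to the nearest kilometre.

3377 km

BM-01→GPS3: c = 0.237241 rad, d = 1511.46 km
GPS3→SEIS-72: c = 0.259439 rad, d = 1652.88 km
SEIS-72→GL3: c = 0.033339 rad, d = 212.40 km
Total = 1511.46 + 1652.88 + 212.40 = 3376.75 km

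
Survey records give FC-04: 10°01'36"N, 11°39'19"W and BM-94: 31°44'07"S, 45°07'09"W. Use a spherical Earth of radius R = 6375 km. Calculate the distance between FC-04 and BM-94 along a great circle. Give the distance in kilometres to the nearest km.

5855 km

FC-04: φ = +10.02667°, λ = -11.65528°
BM-94: φ = -31.73528°, λ = -45.11917°
Δφ = -41.7619°,  Δλ = -33.4639°
a = sin²(Δφ/2) + cos φ₁ cos φ₂ sin²(Δλ/2) = 0.196455
c = 2·arcsin(√a) = 0.918404 rad = 52.6206°
d = R·c = 6375 × 0.918404 = 5854.8 km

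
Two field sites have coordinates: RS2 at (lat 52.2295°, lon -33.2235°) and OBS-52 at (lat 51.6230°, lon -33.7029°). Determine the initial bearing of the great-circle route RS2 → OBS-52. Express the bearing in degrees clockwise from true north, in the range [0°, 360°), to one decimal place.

Δλ = -0.4794°
y = sin Δλ · cos φ₂ = -0.005195
x = cos φ₁ sin φ₂ − sin φ₁ cos φ₂ cos Δλ = -0.010568
θ = atan2(y, x) = -153.8245° → 206.1755° (mod 360°)

206.2°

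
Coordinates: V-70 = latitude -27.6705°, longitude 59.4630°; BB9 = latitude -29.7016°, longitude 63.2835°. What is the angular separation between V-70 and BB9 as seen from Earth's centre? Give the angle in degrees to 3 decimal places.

Δφ = -2.0311°,  Δλ = 3.8205°
a = sin²(Δφ/2) + cos φ₁ cos φ₂ sin²(Δλ/2) = 0.001169
c = 2·arcsin(√a) = 0.068392 rad = 3.9186°

3.919°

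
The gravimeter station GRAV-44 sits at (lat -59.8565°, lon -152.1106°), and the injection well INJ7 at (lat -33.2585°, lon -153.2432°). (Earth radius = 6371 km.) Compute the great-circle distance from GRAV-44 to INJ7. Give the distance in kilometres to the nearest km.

Δφ = 26.5980°,  Δλ = -1.1326°
a = sin²(Δφ/2) + cos φ₁ cos φ₂ sin²(Δλ/2) = 0.052956
c = 2·arcsin(√a) = 0.464406 rad = 26.6085°
d = R·c = 6371 × 0.464406 = 2958.7 km

2959 km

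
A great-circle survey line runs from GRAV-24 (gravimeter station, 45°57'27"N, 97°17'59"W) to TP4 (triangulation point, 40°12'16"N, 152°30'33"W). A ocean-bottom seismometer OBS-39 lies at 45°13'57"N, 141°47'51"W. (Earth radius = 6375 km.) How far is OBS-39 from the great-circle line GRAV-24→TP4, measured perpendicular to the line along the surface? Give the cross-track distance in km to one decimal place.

161.1 km

GRAV-24: φ = +45.95750°, λ = -97.29972°
TP4: φ = +40.20444°, λ = -152.50917°
OBS-39: φ = +45.23250°, λ = -141.79750°
δ₁₃ = central angle GRAV-24→OBS-39 = 0.536413 rad  (haversine)
θ₁₃ = bearing GRAV-24→OBS-39 = 285.026°,  θ₁₂ = bearing GRAV-24→TP4 = 282.191°
dₓₜ = R·arcsin(sin δ₁₃ · sin(θ₁₃ − θ₁₂)) = 6375·arcsin(0.51106·sin(2.834°)) = 161.109 km
|dₓₜ| = 161.109 km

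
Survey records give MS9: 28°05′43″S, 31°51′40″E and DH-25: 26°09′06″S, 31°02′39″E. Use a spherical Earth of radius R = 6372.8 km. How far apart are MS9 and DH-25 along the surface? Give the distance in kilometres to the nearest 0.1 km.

230.8 km

MS9: φ = -28.09528°, λ = +31.86111°
DH-25: φ = -26.15167°, λ = +31.04417°
Δφ = 1.9436°,  Δλ = -0.8169°
a = sin²(Δφ/2) + cos φ₁ cos φ₂ sin²(Δλ/2) = 0.000328
c = 2·arcsin(√a) = 0.036218 rad = 2.0751°
d = R·c = 6372.8 × 0.036218 = 230.8 km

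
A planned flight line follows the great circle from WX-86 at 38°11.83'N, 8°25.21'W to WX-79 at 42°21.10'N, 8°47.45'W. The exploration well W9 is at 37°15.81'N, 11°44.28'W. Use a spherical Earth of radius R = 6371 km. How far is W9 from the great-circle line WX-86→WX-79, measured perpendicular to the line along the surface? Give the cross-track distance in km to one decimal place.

WX-86: φ = +38.19717°, λ = -8.42017°
WX-79: φ = +42.35167°, λ = -8.79083°
W9: φ = +37.26350°, λ = -11.73800°
δ₁₃ = central angle WX-86→W9 = 0.048608 rad  (haversine)
θ₁₃ = bearing WX-86→W9 = 251.435°,  θ₁₂ = bearing WX-86→WX-79 = 356.225°
dₓₜ = R·arcsin(sin δ₁₃ · sin(θ₁₃ − θ₁₂)) = 6371·arcsin(0.04859·sin(-104.790°)) = -299.412 km
|dₓₜ| = 299.412 km

299.4 km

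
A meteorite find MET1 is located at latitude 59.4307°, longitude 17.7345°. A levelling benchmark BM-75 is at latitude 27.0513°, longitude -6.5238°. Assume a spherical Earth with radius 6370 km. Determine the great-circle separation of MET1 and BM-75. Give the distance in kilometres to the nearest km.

4051 km

Δφ = -32.3794°,  Δλ = -24.2583°
a = sin²(Δφ/2) + cos φ₁ cos φ₂ sin²(Δλ/2) = 0.097737
c = 2·arcsin(√a) = 0.635918 rad = 36.4354°
d = R·c = 6370 × 0.635918 = 4050.8 km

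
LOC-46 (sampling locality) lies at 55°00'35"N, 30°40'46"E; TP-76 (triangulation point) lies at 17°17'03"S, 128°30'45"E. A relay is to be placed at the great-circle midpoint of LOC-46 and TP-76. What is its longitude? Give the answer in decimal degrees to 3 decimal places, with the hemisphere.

LOC-46: φ = +55.00972°, λ = +30.67944°
TP-76: φ = -17.28417°, λ = +128.51250°
Bx = cos φ₂ cos Δλ = -0.130133,  By = cos φ₂ sin Δλ = 0.945934
φₘ = atan2(sin φ₁ + sin φ₂, √((cos φ₁ + Bx)² + By²)) = 26.55669°
λₘ = λ₁ + atan2(By, cos φ₁ + Bx) = 95.56966°

95.570°E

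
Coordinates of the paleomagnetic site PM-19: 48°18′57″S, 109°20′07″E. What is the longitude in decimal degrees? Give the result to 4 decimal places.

109° + 20′/60 + 7″/3600 = 109 + 0.33333 + 0.00194 = 109.3353°

109.3353°E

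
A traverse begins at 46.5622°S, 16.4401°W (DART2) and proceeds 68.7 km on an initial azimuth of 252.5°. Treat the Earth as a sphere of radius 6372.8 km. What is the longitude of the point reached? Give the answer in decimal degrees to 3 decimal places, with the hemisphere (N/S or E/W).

17.300°W

δ = d/R = 68.7/6372.8 = 0.010780 rad
φ₂ = arcsin(sin φ₁ cos δ + cos φ₁ sin δ cos θ)
   = arcsin(-0.72612·0.99994 + 0.68757·0.01078·-0.30071) = -46.74472°
λ₂ = λ₁ + atan2(sin θ sin δ cos φ₁, cos δ − sin φ₁ sin φ₂) = -17.29976°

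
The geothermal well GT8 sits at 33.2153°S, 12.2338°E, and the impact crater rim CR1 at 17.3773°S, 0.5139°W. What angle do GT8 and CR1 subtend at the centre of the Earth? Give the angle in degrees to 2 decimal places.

19.55°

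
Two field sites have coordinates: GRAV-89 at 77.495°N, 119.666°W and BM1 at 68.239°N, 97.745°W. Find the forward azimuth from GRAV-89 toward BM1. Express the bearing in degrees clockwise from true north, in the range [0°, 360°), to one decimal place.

134.2°

Δλ = 21.9210°
y = sin Δλ · cos φ₂ = 0.138406
x = cos φ₁ sin φ₂ − sin φ₁ cos φ₂ cos Δλ = -0.134677
θ = atan2(y, x) = 134.2178° → 134.2178° (mod 360°)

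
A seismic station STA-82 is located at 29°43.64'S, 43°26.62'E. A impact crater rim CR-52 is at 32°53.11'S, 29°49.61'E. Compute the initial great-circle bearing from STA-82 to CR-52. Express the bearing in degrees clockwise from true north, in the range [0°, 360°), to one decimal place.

STA-82: φ = -29.72733°, λ = +43.44367°
CR-52: φ = -32.88517°, λ = +29.82683°
Δλ = -13.6168°
y = sin Δλ · cos φ₂ = -0.197703
x = cos φ₁ sin φ₂ − sin φ₁ cos φ₂ cos Δλ = -0.066791
θ = atan2(y, x) = -108.6669° → 251.3331° (mod 360°)

251.3°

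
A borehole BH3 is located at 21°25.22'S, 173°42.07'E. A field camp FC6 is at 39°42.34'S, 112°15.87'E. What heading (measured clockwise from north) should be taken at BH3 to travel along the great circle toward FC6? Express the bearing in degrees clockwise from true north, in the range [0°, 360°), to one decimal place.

BH3: φ = -21.42033°, λ = +173.70117°
FC6: φ = -39.70567°, λ = +112.26450°
Δλ = -61.4367°
y = sin Δλ · cos φ₂ = -0.675700
x = cos φ₁ sin φ₂ − sin φ₁ cos φ₂ cos Δλ = -0.460378
θ = atan2(y, x) = -124.2680° → 235.7320° (mod 360°)

235.7°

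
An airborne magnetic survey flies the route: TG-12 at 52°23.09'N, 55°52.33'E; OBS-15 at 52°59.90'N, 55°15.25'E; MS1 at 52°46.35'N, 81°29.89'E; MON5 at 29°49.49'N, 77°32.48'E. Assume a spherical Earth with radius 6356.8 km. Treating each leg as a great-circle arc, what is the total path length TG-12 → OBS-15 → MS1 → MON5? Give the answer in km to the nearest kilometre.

4393 km

TG-12: φ = +52.38483°, λ = +55.87217°
OBS-15: φ = +52.99833°, λ = +55.25417°
MS1: φ = +52.77250°, λ = +81.49817°
MON5: φ = +29.82483°, λ = +77.54133°
TG-12→OBS-15: c = 0.012545 rad, d = 79.75 km
OBS-15→MS1: c = 0.274870 rad, d = 1747.30 km
MS1→MON5: c = 0.403709 rad, d = 2566.30 km
Total = 79.75 + 1747.30 + 2566.30 = 4393.34 km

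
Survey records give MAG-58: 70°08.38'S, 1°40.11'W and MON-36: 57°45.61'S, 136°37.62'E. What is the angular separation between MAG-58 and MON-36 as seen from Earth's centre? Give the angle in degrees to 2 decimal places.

48.68°

MAG-58: φ = -70.13967°, λ = -1.66850°
MON-36: φ = -57.76017°, λ = +136.62700°
Δφ = 12.3795°,  Δλ = 138.2955°
a = sin²(Δφ/2) + cos φ₁ cos φ₂ sin²(Δλ/2) = 0.169895
c = 2·arcsin(√a) = 0.849698 rad = 48.6841°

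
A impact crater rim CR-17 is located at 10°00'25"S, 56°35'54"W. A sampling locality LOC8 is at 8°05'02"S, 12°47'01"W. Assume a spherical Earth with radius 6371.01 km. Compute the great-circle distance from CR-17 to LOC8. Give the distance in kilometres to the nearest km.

4813 km

CR-17: φ = -10.00694°, λ = -56.59833°
LOC8: φ = -8.08389°, λ = -12.78361°
Δφ = 1.9231°,  Δλ = 43.8147°
a = sin²(Δφ/2) + cos φ₁ cos φ₂ sin²(Δλ/2) = 0.136010
c = 2·arcsin(√a) = 0.755426 rad = 43.2827°
d = R·c = 6371.01 × 0.755426 = 4812.8 km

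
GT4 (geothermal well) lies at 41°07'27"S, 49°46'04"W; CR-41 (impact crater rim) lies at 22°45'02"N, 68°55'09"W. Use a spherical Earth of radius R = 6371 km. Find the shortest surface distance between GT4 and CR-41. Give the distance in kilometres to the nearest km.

GT4: φ = -41.12417°, λ = -49.76778°
CR-41: φ = +22.75056°, λ = -68.91917°
Δφ = 63.8747°,  Δλ = -19.1514°
a = sin²(Δφ/2) + cos φ₁ cos φ₂ sin²(Δλ/2) = 0.299056
c = 2·arcsin(√a) = 1.157218 rad = 66.3037°
d = R·c = 6371 × 1.157218 = 7372.6 km

7373 km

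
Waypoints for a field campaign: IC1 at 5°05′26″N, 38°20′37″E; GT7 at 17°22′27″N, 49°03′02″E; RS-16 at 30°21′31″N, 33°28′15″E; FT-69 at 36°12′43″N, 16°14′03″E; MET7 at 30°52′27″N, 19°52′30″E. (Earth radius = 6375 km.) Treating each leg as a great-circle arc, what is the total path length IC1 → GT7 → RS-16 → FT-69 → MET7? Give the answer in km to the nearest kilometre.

IC1: φ = +5.09056°, λ = +38.34361°
GT7: φ = +17.37417°, λ = +49.05056°
RS-16: φ = +30.35861°, λ = +33.47083°
FT-69: φ = +36.21194°, λ = +16.23417°
MET7: φ = +30.87417°, λ = +19.87500°
IC1→GT7: c = 0.281799 rad, d = 1796.47 km
GT7→RS-16: c = 0.335720 rad, d = 2140.21 km
RS-16→FT-69: c = 0.270943 rad, d = 1727.26 km
FT-69→MET7: c = 0.107141 rad, d = 683.02 km
Total = 1796.47 + 2140.21 + 1727.26 + 683.02 = 6346.97 km

6347 km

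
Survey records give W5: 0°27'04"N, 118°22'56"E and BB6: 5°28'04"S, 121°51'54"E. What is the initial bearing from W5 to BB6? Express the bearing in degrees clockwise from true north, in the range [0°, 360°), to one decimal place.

W5: φ = +0.45111°, λ = +118.38222°
BB6: φ = -5.46778°, λ = +121.86500°
Δλ = 3.4828°
y = sin Δλ · cos φ₂ = 0.060472
x = cos φ₁ sin φ₂ − sin φ₁ cos φ₂ cos Δλ = -0.103106
θ = atan2(y, x) = 149.6082° → 149.6082° (mod 360°)

149.6°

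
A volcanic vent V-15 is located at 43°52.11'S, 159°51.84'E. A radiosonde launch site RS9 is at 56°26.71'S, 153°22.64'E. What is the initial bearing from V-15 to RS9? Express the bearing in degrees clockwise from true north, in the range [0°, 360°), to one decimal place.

195.8°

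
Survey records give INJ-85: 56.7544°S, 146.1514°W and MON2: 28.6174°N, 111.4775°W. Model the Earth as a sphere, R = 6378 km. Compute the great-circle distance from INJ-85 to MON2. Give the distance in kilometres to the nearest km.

Δφ = 85.3718°,  Δλ = 34.6739°
a = sin²(Δφ/2) + cos φ₁ cos φ₂ sin²(Δλ/2) = 0.502390
c = 2·arcsin(√a) = 1.575576 rad = 90.2739°
d = R·c = 6378 × 1.575576 = 10049.0 km

10049 km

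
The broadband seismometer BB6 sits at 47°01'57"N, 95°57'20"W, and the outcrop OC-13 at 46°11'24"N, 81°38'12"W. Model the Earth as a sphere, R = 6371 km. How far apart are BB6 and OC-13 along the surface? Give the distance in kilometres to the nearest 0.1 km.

BB6: φ = +47.03250°, λ = -95.95556°
OC-13: φ = +46.19000°, λ = -81.63667°
Δφ = -0.8425°,  Δλ = 14.3189°
a = sin²(Δφ/2) + cos φ₁ cos φ₂ sin²(Δλ/2) = 0.007383
c = 2·arcsin(√a) = 0.172062 rad = 9.8584°
d = R·c = 6371 × 0.172062 = 1096.2 km

1096.2 km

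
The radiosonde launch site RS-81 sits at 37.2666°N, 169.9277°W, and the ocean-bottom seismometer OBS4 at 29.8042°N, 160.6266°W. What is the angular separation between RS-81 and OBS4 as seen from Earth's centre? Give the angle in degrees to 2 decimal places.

10.75°

Δφ = -7.4624°,  Δλ = 9.3011°
a = sin²(Δφ/2) + cos φ₁ cos φ₂ sin²(Δλ/2) = 0.008774
c = 2·arcsin(√a) = 0.187618 rad = 10.7497°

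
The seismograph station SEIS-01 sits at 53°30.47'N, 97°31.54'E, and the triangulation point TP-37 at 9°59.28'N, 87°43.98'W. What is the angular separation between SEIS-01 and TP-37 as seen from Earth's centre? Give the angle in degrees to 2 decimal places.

116.35°

SEIS-01: φ = +53.50783°, λ = +97.52567°
TP-37: φ = +9.98800°, λ = -87.73300°
Δφ = -43.5198°,  Δλ = 174.7413°
a = sin²(Δφ/2) + cos φ₁ cos φ₂ sin²(Δλ/2) = 0.721899
c = 2·arcsin(√a) = 2.030629 rad = 116.3464°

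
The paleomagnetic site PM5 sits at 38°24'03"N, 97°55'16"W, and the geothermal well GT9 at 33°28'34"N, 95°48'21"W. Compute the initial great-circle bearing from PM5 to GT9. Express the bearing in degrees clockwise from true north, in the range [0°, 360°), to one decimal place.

PM5: φ = +38.40083°, λ = -97.92111°
GT9: φ = +33.47611°, λ = -95.80583°
Δλ = 2.1153°
y = sin Δλ · cos φ₂ = 0.030787
x = cos φ₁ sin φ₂ − sin φ₁ cos φ₂ cos Δλ = -0.085494
θ = atan2(y, x) = 160.1954° → 160.1954° (mod 360°)

160.2°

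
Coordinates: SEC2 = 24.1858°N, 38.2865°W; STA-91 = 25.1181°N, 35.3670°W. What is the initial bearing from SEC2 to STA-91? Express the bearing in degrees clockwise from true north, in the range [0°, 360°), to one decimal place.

Δλ = 2.9195°
y = sin Δλ · cos φ₂ = 0.046116
x = cos φ₁ sin φ₂ − sin φ₁ cos φ₂ cos Δλ = 0.016752
θ = atan2(y, x) = 70.0357° → 70.0357° (mod 360°)

70.0°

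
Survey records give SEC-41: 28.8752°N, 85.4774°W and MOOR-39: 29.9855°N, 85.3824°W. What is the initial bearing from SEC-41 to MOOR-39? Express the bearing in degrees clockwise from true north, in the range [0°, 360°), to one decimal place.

4.2°

Δλ = 0.0950°
y = sin Δλ · cos φ₂ = 0.001436
x = cos φ₁ sin φ₂ − sin φ₁ cos φ₂ cos Δλ = 0.019378
θ = atan2(y, x) = 4.2386° → 4.2386° (mod 360°)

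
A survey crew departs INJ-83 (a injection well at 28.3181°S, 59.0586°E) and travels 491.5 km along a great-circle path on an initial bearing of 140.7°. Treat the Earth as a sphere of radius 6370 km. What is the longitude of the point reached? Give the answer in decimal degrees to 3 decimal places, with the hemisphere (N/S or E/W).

62.348°E

δ = d/R = 491.5/6370 = 0.077159 rad
φ₂ = arcsin(sin φ₁ cos δ + cos φ₁ sin δ cos θ)
   = arcsin(-0.47437·0.99702 + 0.88033·0.07708·-0.77384) = -31.69960°
λ₂ = λ₁ + atan2(sin θ sin δ cos φ₁, cos δ − sin φ₁ sin φ₂) = 62.34821°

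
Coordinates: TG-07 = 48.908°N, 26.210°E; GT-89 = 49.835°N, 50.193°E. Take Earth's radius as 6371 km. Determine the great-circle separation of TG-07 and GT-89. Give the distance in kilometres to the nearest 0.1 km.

Δφ = 0.9270°,  Δλ = 23.9830°
a = sin²(Δφ/2) + cos φ₁ cos φ₂ sin²(Δλ/2) = 0.018365
c = 2·arcsin(√a) = 0.271874 rad = 15.5772°
d = R·c = 6371 × 0.271874 = 1732.1 km

1732.1 km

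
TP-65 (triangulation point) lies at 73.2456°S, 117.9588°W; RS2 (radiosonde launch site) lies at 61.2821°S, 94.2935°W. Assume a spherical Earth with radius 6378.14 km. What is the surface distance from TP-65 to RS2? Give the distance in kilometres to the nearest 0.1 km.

Δφ = 11.9635°,  Δλ = 23.6653°
a = sin²(Δφ/2) + cos φ₁ cos φ₂ sin²(Δλ/2) = 0.016684
c = 2·arcsin(√a) = 0.259058 rad = 14.8429°
d = R·c = 6378.14 × 0.259058 = 1652.3 km

1652.3 km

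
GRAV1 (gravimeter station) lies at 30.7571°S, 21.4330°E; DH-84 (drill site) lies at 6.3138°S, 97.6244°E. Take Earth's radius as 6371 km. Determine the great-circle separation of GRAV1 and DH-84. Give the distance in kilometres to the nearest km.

8331 km

Δφ = 24.4433°,  Δλ = 76.1914°
a = sin²(Δφ/2) + cos φ₁ cos φ₂ sin²(Δλ/2) = 0.369948
c = 2·arcsin(√a) = 1.307667 rad = 74.9238°
d = R·c = 6371 × 1.307667 = 8331.1 km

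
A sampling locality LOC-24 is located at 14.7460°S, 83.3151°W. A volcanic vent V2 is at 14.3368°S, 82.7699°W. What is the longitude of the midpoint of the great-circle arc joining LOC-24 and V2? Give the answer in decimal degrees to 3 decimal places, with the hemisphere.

83.042°W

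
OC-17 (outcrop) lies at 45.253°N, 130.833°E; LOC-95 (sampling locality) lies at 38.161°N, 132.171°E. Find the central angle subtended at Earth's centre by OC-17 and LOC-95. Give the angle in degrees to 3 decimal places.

Δφ = -7.0920°,  Δλ = 1.3380°
a = sin²(Δφ/2) + cos φ₁ cos φ₂ sin²(Δλ/2) = 0.003901
c = 2·arcsin(√a) = 0.124995 rad = 7.1617°

7.162°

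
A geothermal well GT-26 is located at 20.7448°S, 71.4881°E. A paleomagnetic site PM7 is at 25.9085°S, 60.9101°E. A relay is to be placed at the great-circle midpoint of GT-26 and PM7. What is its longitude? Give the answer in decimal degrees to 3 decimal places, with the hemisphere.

Bx = cos φ₂ cos Δλ = 0.884207,  By = cos φ₂ sin Δλ = -0.165123
φₘ = atan2(sin φ₁ + sin φ₂, √((cos φ₁ + Bx)² + By²)) = -23.41563°
λₘ = λ₁ + atan2(By, cos φ₁ + Bx) = 66.30224°

66.302°E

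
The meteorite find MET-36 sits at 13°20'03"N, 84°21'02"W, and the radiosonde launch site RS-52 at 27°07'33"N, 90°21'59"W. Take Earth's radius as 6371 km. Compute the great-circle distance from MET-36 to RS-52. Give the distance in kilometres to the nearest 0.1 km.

1656.2 km

MET-36: φ = +13.33417°, λ = -84.35056°
RS-52: φ = +27.12583°, λ = -90.36639°
Δφ = 13.7917°,  Δλ = -6.0158°
a = sin²(Δφ/2) + cos φ₁ cos φ₂ sin²(Δλ/2) = 0.016800
c = 2·arcsin(√a) = 0.259962 rad = 14.8947°
d = R·c = 6371 × 0.259962 = 1656.2 km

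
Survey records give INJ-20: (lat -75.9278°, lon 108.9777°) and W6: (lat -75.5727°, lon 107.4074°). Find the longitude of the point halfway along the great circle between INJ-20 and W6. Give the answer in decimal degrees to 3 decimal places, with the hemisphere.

108.183°E

Bx = cos φ₂ cos Δλ = 0.249058,  By = cos φ₂ sin Δλ = -0.006828
φₘ = atan2(sin φ₁ + sin φ₂, √((cos φ₁ + Bx)² + By²)) = -75.75153°
λₘ = λ₁ + atan2(By, cos φ₁ + Bx) = 108.18297°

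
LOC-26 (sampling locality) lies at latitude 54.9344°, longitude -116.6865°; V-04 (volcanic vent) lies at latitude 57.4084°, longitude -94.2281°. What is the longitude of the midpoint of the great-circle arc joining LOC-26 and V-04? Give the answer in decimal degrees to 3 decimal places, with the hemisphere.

Bx = cos φ₂ cos Δλ = 0.497795,  By = cos φ₂ sin Δλ = 0.205770
φₘ = atan2(sin φ₁ + sin φ₂, √((cos φ₁ + Bx)² + By²)) = 56.68114°
λₘ = λ₁ + atan2(By, cos φ₁ + Bx) = -105.82381°

105.824°W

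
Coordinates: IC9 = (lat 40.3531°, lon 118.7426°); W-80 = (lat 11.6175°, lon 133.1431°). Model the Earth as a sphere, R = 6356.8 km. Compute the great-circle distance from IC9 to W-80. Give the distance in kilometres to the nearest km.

3486 km

Δφ = -28.7356°,  Δλ = 14.4005°
a = sin²(Δφ/2) + cos φ₁ cos φ₂ sin²(Δλ/2) = 0.073303
c = 2·arcsin(√a) = 0.548333 rad = 31.4172°
d = R·c = 6356.8 × 0.548333 = 3485.6 km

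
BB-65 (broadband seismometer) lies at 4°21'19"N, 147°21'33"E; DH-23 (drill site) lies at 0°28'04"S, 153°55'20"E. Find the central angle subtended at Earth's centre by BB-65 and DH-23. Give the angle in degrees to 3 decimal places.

BB-65: φ = +4.35528°, λ = +147.35917°
DH-23: φ = -0.46778°, λ = +153.92222°
Δφ = -4.8231°,  Δλ = 6.5631°
a = sin²(Δφ/2) + cos φ₁ cos φ₂ sin²(Δλ/2) = 0.005038
c = 2·arcsin(√a) = 0.142071 rad = 8.1401°

8.140°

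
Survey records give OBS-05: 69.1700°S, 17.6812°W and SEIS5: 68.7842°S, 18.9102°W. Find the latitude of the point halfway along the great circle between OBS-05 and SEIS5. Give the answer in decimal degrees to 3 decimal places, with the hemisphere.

68.978°S

Bx = cos φ₂ cos Δλ = 0.361798,  By = cos φ₂ sin Δλ = -0.007762
φₘ = atan2(sin φ₁ + sin φ₂, √((cos φ₁ + Bx)² + By²)) = -68.97820°
λₘ = λ₁ + atan2(By, cos φ₁ + Bx) = -18.30108°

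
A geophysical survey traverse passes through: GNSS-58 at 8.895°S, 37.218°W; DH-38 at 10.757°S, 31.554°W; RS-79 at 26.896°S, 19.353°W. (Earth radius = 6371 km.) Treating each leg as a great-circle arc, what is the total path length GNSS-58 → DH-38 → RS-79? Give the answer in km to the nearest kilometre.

GNSS-58→DH-38: c = 0.102678 rad, d = 654.16 km
DH-38→RS-79: c = 0.345814 rad, d = 2203.18 km
Total = 654.16 + 2203.18 = 2857.35 km

2857 km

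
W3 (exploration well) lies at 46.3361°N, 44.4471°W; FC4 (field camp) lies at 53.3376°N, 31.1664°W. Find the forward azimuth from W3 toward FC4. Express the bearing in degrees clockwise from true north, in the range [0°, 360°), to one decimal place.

Δλ = 13.2807°
y = sin Δλ · cos φ₂ = 0.137167
x = cos φ₁ sin φ₂ − sin φ₁ cos φ₂ cos Δλ = 0.133447
θ = atan2(y, x) = 45.7875° → 45.7875° (mod 360°)

45.8°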